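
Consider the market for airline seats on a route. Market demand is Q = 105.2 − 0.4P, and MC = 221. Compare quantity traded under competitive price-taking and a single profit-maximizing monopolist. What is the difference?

Inverting demand: P = 263 − 2.5Q.
Competitive firms price at marginal cost: P = 221, giving Q = 16.8.
The monopolist equates marginal revenue to marginal cost: 263 − 5Q = 221, so Q = 8.4. From demand, P = 242.
Change in quantity traded: 8.4 − 16.8 = −8.4.

Quantity traded falls by 8.4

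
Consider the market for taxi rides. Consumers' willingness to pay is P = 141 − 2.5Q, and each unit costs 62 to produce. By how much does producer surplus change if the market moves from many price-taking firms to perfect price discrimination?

Producer surplus rises by 1248.2

Competitive firms price at marginal cost: P = 62, giving Q = 31.6.
PS = (62 − 62)·31.6 = 0.
Under first-degree price discrimination the firm charges each unit its demand price and produces up to where P = MC, i.e. Q = 31.6. Consumer surplus is zero; producer surplus equals total surplus.
PS = ½·(141 − 62)·31.6 = 1248.2.
Change in producer surplus: 1248.2 − 0 = 1248.2.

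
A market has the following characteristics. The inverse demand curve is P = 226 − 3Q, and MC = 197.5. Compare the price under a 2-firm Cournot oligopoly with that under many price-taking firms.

Cournot: P = 207; Competition: P = 197.5

Cournot with 2 identical firms: the symmetric best-response condition is 226 − 9q = 197.5. Each firm produces q = 19/6, total output Q = 19/3, price P = 207.
Under competition P = MC = 197.5, so Q = (226 − 197.5)/3 = 9.5.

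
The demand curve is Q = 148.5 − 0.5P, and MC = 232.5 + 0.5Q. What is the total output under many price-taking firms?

Q = 25.8

Inverting demand: P = 297 − 2Q.
Under competition P = MC: 297 − 2Q = 232.5 + 0.5Q ⇒ Q = 25.8, P = 245.4.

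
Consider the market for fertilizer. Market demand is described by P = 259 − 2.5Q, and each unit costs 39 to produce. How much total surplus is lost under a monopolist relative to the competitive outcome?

Under competition P = MC = 39, so Q = (259 − 39)/2.5 = 88.
Monopoly sets MR = MC: 259 − 5Q = 39 ⇒ Q = 44, P = 259 − 2.5·44 = 149.
DWL is the triangle between Q = 44 and Q = 88: ½·(88 − 44)·(149 − 39) = 2420.

DWL = 2420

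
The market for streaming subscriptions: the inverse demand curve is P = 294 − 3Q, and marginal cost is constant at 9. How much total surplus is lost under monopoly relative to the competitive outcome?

Perfect competition: P = MC = 9, so 294 − 3Q = 9 and Q = 95.
The monopolist equates marginal revenue to marginal cost: 294 − 6Q = 9, so Q = 47.5. From demand, P = 151.5.
DWL is the triangle between Q = 47.5 and Q = 95: ½·(95 − 47.5)·(151.5 − 9) = 3384.375.

DWL = 3384.375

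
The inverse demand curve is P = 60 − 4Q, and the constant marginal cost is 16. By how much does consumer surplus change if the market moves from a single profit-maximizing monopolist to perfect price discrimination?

Consumer surplus falls by 60.5

A monopolist chooses Q where MR = MC. MR = 60 − 8Q; setting this equal to 16 gives Q = 5.5 and P = 38.
CS = ½·(60 − 38)·5.5 = 60.5.
With perfect price discrimination, output is the efficient level Q = 11 (where demand meets MC), but every buyer pays their willingness to pay: CS = 0 and PS = total surplus.
CS = 0.
Change in consumer surplus: 0 − 60.5 = −60.5.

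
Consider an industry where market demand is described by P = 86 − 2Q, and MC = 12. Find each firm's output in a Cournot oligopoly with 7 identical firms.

In a 7-firm Cournot equilibrium, symmetry and the first-order condition give q = (86 − 12)/(16) = 4.625. So Q = 32.375 and P = 21.25.

q_i = 4.625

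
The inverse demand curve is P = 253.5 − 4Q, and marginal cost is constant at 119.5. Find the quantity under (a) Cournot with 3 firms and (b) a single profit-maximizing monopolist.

Cournot with 3 identical firms: the symmetric best-response condition is 253.5 − 16q = 119.5. Each firm produces q = 8.375, total output Q = 25.125, price P = 153.
Monopoly sets MR = MC: 253.5 − 8Q = 119.5 ⇒ Q = 16.75, P = 253.5 − 4·16.75 = 186.5.

Cournot: Q = 25.125; Monopoly: Q = 16.75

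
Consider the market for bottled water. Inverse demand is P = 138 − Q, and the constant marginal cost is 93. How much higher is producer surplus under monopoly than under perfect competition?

Perfect competition: P = MC = 93, so 138 − Q = 93 and Q = 45.
PS = (93 − 93)·45 = 0.
Monopoly sets MR = MC: 138 − 2Q = 93 ⇒ Q = 22.5, P = 138 − 22.5 = 115.5.
PS = (115.5 − 93)·22.5 = 506.25.
Change in producer surplus: 506.25 − 0 = 506.25.

Producer surplus rises by 506.25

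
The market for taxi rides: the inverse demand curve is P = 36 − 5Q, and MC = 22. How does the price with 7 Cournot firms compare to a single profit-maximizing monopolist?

In a 7-firm Cournot equilibrium, symmetry and the first-order condition give q = (36 − 22)/(40) = 0.35. So Q = 2.45 and P = 23.75.
Monopoly sets MR = MC: 36 − 10Q = 22 ⇒ Q = 1.4, P = 36 − 5·1.4 = 29.

Cournot: P = 23.75; Monopoly: P = 29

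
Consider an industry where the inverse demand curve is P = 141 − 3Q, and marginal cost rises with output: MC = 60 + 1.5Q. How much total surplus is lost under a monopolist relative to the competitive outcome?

Under competition P = MC: 141 − 3Q = 60 + 1.5Q ⇒ Q = 18, P = 87.
A monopolist chooses Q where MR = MC. MR = 141 − 6Q; setting this equal to 60 + 1.5Q gives Q = 10.8 and P = 108.6.
CS = ½·(141 − 87)·18 = 486; PS = (87·18 − 60·18 − ½·1.5·18²) = 243; TS = 729.
CS = ½·(141 − 108.6)·10.8 = 174.96; PS = (108.6·10.8 − 60·10.8 − ½·1.5·10.8²) = 437.4; TS = 612.36.
DWL = 729 − 612.36 = 116.64.

DWL = 116.64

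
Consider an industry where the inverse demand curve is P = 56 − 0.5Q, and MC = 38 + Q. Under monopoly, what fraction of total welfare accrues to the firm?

PS/TS = 0.8

Monopoly sets MR = MC: 56 − Q = 38 + Q ⇒ Q = 9, P = 56 − 0.5·9 = 51.5.
CS = ½·(56 − 51.5)·9 = 20.25.
PS = P·Q − VC(Q) = 51.5·9 − (38·9 + ½·1·9²) = 81.
Share captured = PS/TS = 81/101.25 = 0.8.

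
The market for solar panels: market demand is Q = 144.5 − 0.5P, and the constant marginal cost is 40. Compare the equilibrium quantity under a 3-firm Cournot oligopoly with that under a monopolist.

Inverting demand: P = 289 − 2Q.
With 3 symmetric Cournot firms, each firm's FOC gives 289 − 8q = 40, so q = 31.125, Q = 3·31.125 = 93.375, and P = 102.25.
The monopolist equates marginal revenue to marginal cost: 289 − 4Q = 40, so Q = 62.25. From demand, P = 164.5.

Cournot: Q = 93.375; Monopoly: Q = 62.25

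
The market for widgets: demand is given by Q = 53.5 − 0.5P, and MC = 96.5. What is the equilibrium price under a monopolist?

Inverting demand: P = 107 − 2Q.
Monopoly sets MR = MC: 107 − 4Q = 96.5 ⇒ Q = 2.625, P = 107 − 2·2.625 = 101.75.

P = 101.75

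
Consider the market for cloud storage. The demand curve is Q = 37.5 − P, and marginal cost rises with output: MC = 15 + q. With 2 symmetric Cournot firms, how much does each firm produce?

Inverting demand: P = 37.5 − Q.
With 2 symmetric Cournot firms, each firm's FOC gives 37.5 − 3q = 15 + q, so q = 5.625, Q = 2·5.625 = 11.25, and P = 26.25.

q_i = 5.625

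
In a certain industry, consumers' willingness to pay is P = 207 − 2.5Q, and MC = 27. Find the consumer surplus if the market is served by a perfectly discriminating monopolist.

A perfectly discriminating monopolist sells every unit with P(Q) ≥ MC(Q), so output equals the competitive quantity Q = 72. Each buyer pays their reservation price, so CS = 0 and the firm captures all surplus.
CS = 0.

CS = 0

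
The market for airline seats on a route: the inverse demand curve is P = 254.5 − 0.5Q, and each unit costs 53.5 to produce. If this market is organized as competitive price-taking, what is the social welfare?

TS = 40401

Perfect competition: P = MC = 53.5, so 254.5 − 0.5Q = 53.5 and Q = 402.
CS = ½·(254.5 − 53.5)·402 = 40401; PS = (53.5 − 53.5)·402 = 0; TS = 40401.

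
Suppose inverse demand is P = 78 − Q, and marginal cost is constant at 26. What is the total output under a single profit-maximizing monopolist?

The monopolist equates marginal revenue to marginal cost: 78 − 2Q = 26, so Q = 26. From demand, P = 52.

Q = 26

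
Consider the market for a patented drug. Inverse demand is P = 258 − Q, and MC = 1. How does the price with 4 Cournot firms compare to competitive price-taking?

Cournot: P = 52.4; Competition: P = 1

In a 4-firm Cournot equilibrium, symmetry and the first-order condition give q = (258 − 1)/(5) = 51.4. So Q = 205.6 and P = 52.4.
Competitive firms price at marginal cost: P = 1, giving Q = 257.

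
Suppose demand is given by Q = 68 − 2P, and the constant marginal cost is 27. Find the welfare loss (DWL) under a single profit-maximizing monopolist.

DWL = 12.25

Inverting demand: P = 34 − 0.5Q.
Perfect competition: P = MC = 27, so 34 − 0.5Q = 27 and Q = 14.
Monopoly sets MR = MC: 34 − Q = 27 ⇒ Q = 7, P = 34 − 0.5·7 = 30.5.
DWL is the triangle between Q = 7 and Q = 14: ½·(14 − 7)·(30.5 − 27) = 12.25.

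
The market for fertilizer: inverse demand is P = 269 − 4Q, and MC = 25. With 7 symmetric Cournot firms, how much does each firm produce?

q_i = 7.625

In a 7-firm Cournot equilibrium, symmetry and the first-order condition give q = (269 − 25)/(32) = 7.625. So Q = 53.375 and P = 55.5.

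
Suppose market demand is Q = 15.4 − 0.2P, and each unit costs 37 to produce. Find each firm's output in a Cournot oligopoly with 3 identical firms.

q_i = 2

Inverting demand: P = 77 − 5Q.
Cournot with 3 identical firms: the symmetric best-response condition is 77 − 20q = 37. Each firm produces q = 2, total output Q = 6, price P = 47.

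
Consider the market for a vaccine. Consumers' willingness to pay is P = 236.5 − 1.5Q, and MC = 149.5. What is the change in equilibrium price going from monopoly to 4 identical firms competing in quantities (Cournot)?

Equilibrium price falls by 26.1

Monopoly sets MR = MC: 236.5 − 3Q = 149.5 ⇒ Q = 29, P = 236.5 − 1.5·29 = 193.
In a 4-firm Cournot equilibrium, symmetry and the first-order condition give q = (236.5 − 149.5)/(7.5) = 11.6. So Q = 46.4 and P = 166.9.
Change in equilibrium price: 166.9 − 193 = −26.1.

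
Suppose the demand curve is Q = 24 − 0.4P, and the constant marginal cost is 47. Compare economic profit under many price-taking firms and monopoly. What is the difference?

Inverting demand: P = 60 − 2.5Q.
Perfect competition: P = MC = 47, so 60 − 2.5Q = 47 and Q = 5.2.
Profit = (47 − 47)·5.2 = 0.
A monopolist chooses Q where MR = MC. MR = 60 − 5Q; setting this equal to 47 gives Q = 2.6 and P = 53.5.
Profit = (53.5 − 47)·2.6 = 16.9.
Change in economic profit: 16.9 − 0 = 16.9.

π rises by 16.9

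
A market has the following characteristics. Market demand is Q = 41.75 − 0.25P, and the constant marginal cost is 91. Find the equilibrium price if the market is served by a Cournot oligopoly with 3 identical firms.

P = 110

Inverting demand: P = 167 − 4Q.
In a 3-firm Cournot equilibrium, symmetry and the first-order condition give q = (167 − 91)/(16) = 4.75. So Q = 14.25 and P = 110.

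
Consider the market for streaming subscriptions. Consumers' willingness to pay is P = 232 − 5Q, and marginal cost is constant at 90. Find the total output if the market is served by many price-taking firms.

Q = 28.4

Under competition P = MC = 90, so Q = (232 − 90)/5 = 28.4.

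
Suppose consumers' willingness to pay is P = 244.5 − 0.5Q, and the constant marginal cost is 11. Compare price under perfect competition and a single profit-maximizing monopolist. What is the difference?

Perfect competition: P = MC = 11, so 244.5 − 0.5Q = 11 and Q = 467.
Monopoly sets MR = MC: 244.5 − Q = 11 ⇒ Q = 233.5, P = 244.5 − 0.5·233.5 = 127.75.
Change in price: 127.75 − 11 = 116.75.

P rises by 116.75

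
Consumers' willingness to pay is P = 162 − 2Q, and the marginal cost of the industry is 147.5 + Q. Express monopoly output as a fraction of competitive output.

Monopoly sets MR = MC: 162 − 4Q = 147.5 + Q ⇒ Q = 2.9, P = 162 − 2·2.9 = 156.2.
Under competition P = MC: 162 − 2Q = 147.5 + Q ⇒ Q = 29/6, P = 457/3.
Ratio Q_m/Q_c = 2.9/(29/6) = 0.6.

Q_m/Q_c = 0.6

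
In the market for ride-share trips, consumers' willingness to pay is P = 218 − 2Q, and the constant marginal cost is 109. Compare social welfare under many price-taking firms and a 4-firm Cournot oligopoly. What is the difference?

Social welfare falls by 118.81

Perfect competition: P = MC = 109, so 218 − 2Q = 109 and Q = 54.5.
CS = ½·(218 − 109)·54.5 = 2970.25; PS = (109 − 109)·54.5 = 0; TS = 2970.25.
In a 4-firm Cournot equilibrium, symmetry and the first-order condition give q = (218 − 109)/(10) = 10.9. So Q = 43.6 and P = 130.8.
CS = ½·(218 − 130.8)·43.6 = 1900.96; PS = (130.8 − 109)·43.6 = 950.48; TS = 2851.44.
Change in social welfare: 2851.44 − 2970.25 = −118.81.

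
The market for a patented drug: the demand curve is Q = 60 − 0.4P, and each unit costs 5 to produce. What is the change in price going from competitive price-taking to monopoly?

Price rises by 72.5

Inverting demand: P = 150 − 2.5Q.
Under competition P = MC = 5, so Q = (150 − 5)/2.5 = 58.
The monopolist equates marginal revenue to marginal cost: 150 − 5Q = 5, so Q = 29. From demand, P = 77.5.
Change in price: 77.5 − 5 = 72.5.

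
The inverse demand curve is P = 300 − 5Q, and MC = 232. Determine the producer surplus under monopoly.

The monopolist equates marginal revenue to marginal cost: 300 − 10Q = 232, so Q = 6.8. From demand, P = 266.
PS = (266 − 232)·6.8 = 231.2.

PS = 231.2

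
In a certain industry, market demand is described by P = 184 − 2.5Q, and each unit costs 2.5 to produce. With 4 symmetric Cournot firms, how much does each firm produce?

q_i = 14.52

With 4 symmetric Cournot firms, each firm's FOC gives 184 − 12.5q = 2.5, so q = 14.52, Q = 4·14.52 = 58.08, and P = 38.8.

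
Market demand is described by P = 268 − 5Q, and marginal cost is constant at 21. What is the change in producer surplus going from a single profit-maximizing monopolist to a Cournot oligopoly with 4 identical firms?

A monopolist chooses Q where MR = MC. MR = 268 − 10Q; setting this equal to 21 gives Q = 24.7 and P = 144.5.
PS = (144.5 − 21)·24.7 = 3050.45.
With 4 symmetric Cournot firms, each firm's FOC gives 268 − 25q = 21, so q = 9.88, Q = 4·9.88 = 39.52, and P = 70.4.
PS = (70.4 − 21)·39.52 = 1952.288.
Change in producer surplus: 1952.288 − 3050.45 = −1098.162.

PS falls by 1098.162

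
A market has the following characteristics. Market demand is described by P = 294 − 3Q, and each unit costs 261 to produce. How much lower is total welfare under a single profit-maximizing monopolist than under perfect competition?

Total welfare falls by 45.375

Under competition P = MC = 261, so Q = (294 − 261)/3 = 11.
CS = ½·(294 − 261)·11 = 181.5; PS = (261 − 261)·11 = 0; TS = 181.5.
Monopoly sets MR = MC: 294 − 6Q = 261 ⇒ Q = 5.5, P = 294 − 3·5.5 = 277.5.
CS = ½·(294 − 277.5)·5.5 = 45.375; PS = (277.5 − 261)·5.5 = 90.75; TS = 136.125.
Change in total welfare: 136.125 − 181.5 = −45.375.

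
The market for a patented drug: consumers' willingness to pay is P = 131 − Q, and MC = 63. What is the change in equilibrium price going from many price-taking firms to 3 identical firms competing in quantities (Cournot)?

Perfect competition: P = MC = 63, so 131 − Q = 63 and Q = 68.
Cournot with 3 identical firms: the symmetric best-response condition is 131 − 4q = 63. Each firm produces q = 17, total output Q = 51, price P = 80.
Change in equilibrium price: 80 − 63 = 17.

P rises by 17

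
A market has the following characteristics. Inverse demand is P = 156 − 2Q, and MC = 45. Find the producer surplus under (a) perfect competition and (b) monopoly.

Competition: PS = 0; Monopoly: PS = 1540.125

Perfect competition: P = MC = 45, so 156 − 2Q = 45 and Q = 55.5.
PS = (45 − 45)·55.5 = 0.
Monopoly sets MR = MC: 156 − 4Q = 45 ⇒ Q = 27.75, P = 156 − 2·27.75 = 100.5.
PS = (100.5 − 45)·27.75 = 1540.125.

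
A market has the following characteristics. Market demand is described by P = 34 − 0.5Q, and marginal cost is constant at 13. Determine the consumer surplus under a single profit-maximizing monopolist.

The monopolist equates marginal revenue to marginal cost: 34 − Q = 13, so Q = 21. From demand, P = 23.5.
CS = ½·(34 − 23.5)·21 = 110.25.

CS = 110.25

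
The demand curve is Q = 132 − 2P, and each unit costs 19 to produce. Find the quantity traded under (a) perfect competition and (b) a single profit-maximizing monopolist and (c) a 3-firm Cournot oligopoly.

Competition: Q = 94; Monopoly: Q = 47; Cournot: Q = 70.5

Inverting demand: P = 66 − 0.5Q.
Under competition P = MC = 19, so Q = (66 − 19)/0.5 = 94.
The monopolist equates marginal revenue to marginal cost: 66 − Q = 19, so Q = 47. From demand, P = 42.5.
Cournot with 3 identical firms: the symmetric best-response condition is 66 − 2q = 19. Each firm produces q = 23.5, total output Q = 70.5, price P = 30.75.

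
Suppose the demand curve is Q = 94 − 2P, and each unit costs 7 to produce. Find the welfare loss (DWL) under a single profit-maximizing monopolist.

Inverting demand: P = 47 − 0.5Q.
Under competition P = MC = 7, so Q = (47 − 7)/0.5 = 80.
A monopolist chooses Q where MR = MC. MR = 47 − Q; setting this equal to 7 gives Q = 40 and P = 27.
DWL is the triangle between Q = 40 and Q = 80: ½·(80 − 40)·(27 − 7) = 400.

DWL = 400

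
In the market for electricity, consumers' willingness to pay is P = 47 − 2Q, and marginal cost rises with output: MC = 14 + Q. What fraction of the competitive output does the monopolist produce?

A monopolist chooses Q where MR = MC. MR = 47 − 4Q; setting this equal to 14 + Q gives Q = 6.6 and P = 33.8.
Under competition P = MC: 47 − 2Q = 14 + Q ⇒ Q = 11, P = 25.
Ratio Q_m/Q_c = 6.6/11 = 0.6.

Q_m/Q_c = 0.6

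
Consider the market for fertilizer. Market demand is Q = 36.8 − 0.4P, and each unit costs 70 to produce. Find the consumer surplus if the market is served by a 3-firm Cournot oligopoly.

CS = 54.45

Inverting demand: P = 92 − 2.5Q.
With 3 symmetric Cournot firms, each firm's FOC gives 92 − 10q = 70, so q = 2.2, Q = 3·2.2 = 6.6, and P = 75.5.
CS = ½·(92 − 75.5)·6.6 = 54.45.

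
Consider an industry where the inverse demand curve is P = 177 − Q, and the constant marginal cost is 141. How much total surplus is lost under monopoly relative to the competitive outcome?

DWL = 162

Competitive firms price at marginal cost: P = 141, giving Q = 36.
A monopolist chooses Q where MR = MC. MR = 177 − 2Q; setting this equal to 141 gives Q = 18 and P = 159.
DWL is the triangle between Q = 18 and Q = 36: ½·(36 − 18)·(159 − 141) = 162.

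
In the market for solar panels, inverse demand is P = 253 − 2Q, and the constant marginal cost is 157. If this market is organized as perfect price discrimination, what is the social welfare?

With perfect price discrimination, output is the efficient level Q = 48 (where demand meets MC), but every buyer pays their willingness to pay: CS = 0 and PS = total surplus.
TS = 2304 (equal to competitive TS).

TS = 2304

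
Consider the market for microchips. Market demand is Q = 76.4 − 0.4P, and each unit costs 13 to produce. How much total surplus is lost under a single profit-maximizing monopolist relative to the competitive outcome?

Inverting demand: P = 191 − 2.5Q.
Competitive firms price at marginal cost: P = 13, giving Q = 71.2.
A monopolist chooses Q where MR = MC. MR = 191 − 5Q; setting this equal to 13 gives Q = 35.6 and P = 102.
DWL is the triangle between Q = 35.6 and Q = 71.2: ½·(71.2 − 35.6)·(102 − 13) = 1584.2.

DWL = 1584.2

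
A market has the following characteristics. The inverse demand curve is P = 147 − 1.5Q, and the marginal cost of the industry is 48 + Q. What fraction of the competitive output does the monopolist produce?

Q_m/Q_c = 0.625

A monopolist chooses Q where MR = MC. MR = 147 − 3Q; setting this equal to 48 + Q gives Q = 24.75 and P = 109.875.
Competitive equilibrium sets price equal to marginal cost: 147 − 1.5Q = 48 + Q, so Q = 39.6 and P = 87.6.
Ratio Q_m/Q_c = 24.75/39.6 = 0.625.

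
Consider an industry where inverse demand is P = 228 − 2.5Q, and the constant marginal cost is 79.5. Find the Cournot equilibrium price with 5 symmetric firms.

P = 104.25

Cournot with 5 identical firms: the symmetric best-response condition is 228 − 15q = 79.5. Each firm produces q = 9.9, total output Q = 49.5, price P = 104.25.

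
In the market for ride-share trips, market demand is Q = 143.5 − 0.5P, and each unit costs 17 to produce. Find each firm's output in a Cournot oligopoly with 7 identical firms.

Inverting demand: P = 287 − 2Q.
In a 7-firm Cournot equilibrium, symmetry and the first-order condition give q = (287 − 17)/(16) = 16.875. So Q = 118.125 and P = 50.75.

q_i = 16.875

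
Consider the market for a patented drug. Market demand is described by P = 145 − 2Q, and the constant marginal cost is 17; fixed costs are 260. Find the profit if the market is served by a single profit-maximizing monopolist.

A monopolist chooses Q where MR = MC. MR = 145 − 4Q; setting this equal to 17 gives Q = 32 and P = 81.
Profit = (81 − 17)·32 − 260 = 1788.

Profit = 1788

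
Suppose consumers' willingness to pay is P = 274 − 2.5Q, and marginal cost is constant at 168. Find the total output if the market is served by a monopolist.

A monopolist chooses Q where MR = MC. MR = 274 − 5Q; setting this equal to 168 gives Q = 21.2 and P = 221.

Q = 21.2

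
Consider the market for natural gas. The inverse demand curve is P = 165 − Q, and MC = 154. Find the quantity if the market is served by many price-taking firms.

Q = 11

Competitive firms price at marginal cost: P = 154, giving Q = 11.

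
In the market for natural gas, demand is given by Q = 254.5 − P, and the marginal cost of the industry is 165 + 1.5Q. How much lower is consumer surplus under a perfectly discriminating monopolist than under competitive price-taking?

Inverting demand: P = 254.5 − Q.
Competitive equilibrium sets price equal to marginal cost: 254.5 − Q = 165 + 1.5Q, so Q = 35.8 and P = 218.7.
CS = ½·(254.5 − 218.7)·35.8 = 640.82.
Under first-degree price discrimination the firm charges each unit its demand price and produces up to where P = MC, i.e. Q = 35.8. Consumer surplus is zero; producer surplus equals total surplus.
CS = 0.
Change in consumer surplus: 0 − 640.82 = −640.82.

Consumer surplus falls by 640.82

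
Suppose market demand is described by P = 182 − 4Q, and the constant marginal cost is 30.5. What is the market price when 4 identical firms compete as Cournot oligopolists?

In a 4-firm Cournot equilibrium, symmetry and the first-order condition give q = (182 − 30.5)/(20) = 7.575. So Q = 30.3 and P = 60.8.

P = 60.8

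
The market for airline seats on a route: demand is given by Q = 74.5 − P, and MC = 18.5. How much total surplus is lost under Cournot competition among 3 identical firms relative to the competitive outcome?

Inverting demand: P = 74.5 − Q.
Perfect competition: P = MC = 18.5, so 74.5 − Q = 18.5 and Q = 56.
In a 3-firm Cournot equilibrium, symmetry and the first-order condition give q = (74.5 − 18.5)/(4) = 14. So Q = 42 and P = 32.5.
DWL is the triangle between Q = 42 and Q = 56: ½·(56 − 42)·(32.5 − 18.5) = 98.

DWL = 98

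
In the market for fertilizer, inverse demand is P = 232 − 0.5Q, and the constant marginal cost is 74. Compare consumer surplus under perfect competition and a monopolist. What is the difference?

Competitive firms price at marginal cost: P = 74, giving Q = 316.
CS = ½·(232 − 74)·316 = 24964.
Monopoly sets MR = MC: 232 − Q = 74 ⇒ Q = 158, P = 232 − 0.5·158 = 153.
CS = ½·(232 − 153)·158 = 6241.
Change in consumer surplus: 6241 − 24964 = −18723.

CS falls by 18723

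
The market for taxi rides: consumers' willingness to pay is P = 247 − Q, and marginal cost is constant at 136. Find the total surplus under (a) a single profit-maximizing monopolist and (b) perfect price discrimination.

Monopoly: TS = 4620.375; Perfect PD: TS = 6160.5

A monopolist chooses Q where MR = MC. MR = 247 − 2Q; setting this equal to 136 gives Q = 55.5 and P = 191.5.
CS = ½·(247 − 191.5)·55.5 = 1540.125; PS = (191.5 − 136)·55.5 = 3080.25; TS = 4620.375.
With perfect price discrimination, output is the efficient level Q = 111 (where demand meets MC), but every buyer pays their willingness to pay: CS = 0 and PS = total surplus.
TS = 6160.5 (equal to competitive TS).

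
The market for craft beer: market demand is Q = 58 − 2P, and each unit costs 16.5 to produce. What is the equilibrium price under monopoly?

P = 22.75

Inverting demand: P = 29 − 0.5Q.
The monopolist equates marginal revenue to marginal cost: 29 − Q = 16.5, so Q = 12.5. From demand, P = 22.75.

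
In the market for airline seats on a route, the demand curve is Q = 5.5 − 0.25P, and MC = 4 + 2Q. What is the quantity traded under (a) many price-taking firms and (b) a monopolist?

Inverting demand: P = 22 − 4Q.
Competitive equilibrium sets price equal to marginal cost: 22 − 4Q = 4 + 2Q, so Q = 3 and P = 10.
A monopolist chooses Q where MR = MC. MR = 22 − 8Q; setting this equal to 4 + 2Q gives Q = 1.8 and P = 14.8.

Competition: Q = 3; Monopoly: Q = 1.8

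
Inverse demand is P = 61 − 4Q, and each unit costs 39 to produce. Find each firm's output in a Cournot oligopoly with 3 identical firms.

With 3 symmetric Cournot firms, each firm's FOC gives 61 − 16q = 39, so q = 1.375, Q = 3·1.375 = 4.125, and P = 44.5.

q_i = 1.375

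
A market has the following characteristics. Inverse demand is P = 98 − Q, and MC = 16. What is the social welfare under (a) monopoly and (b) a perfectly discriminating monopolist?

Monopoly: TS = 2521.5; Perfect PD: TS = 3362

The monopolist equates marginal revenue to marginal cost: 98 − 2Q = 16, so Q = 41. From demand, P = 57.
CS = ½·(98 − 57)·41 = 840.5; PS = (57 − 16)·41 = 1681; TS = 2521.5.
With perfect price discrimination, output is the efficient level Q = 82 (where demand meets MC), but every buyer pays their willingness to pay: CS = 0 and PS = total surplus.
TS = 3362 (equal to competitive TS).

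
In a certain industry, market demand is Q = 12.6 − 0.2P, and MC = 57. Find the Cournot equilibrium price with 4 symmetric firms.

Inverting demand: P = 63 − 5Q.
With 4 symmetric Cournot firms, each firm's FOC gives 63 − 25q = 57, so q = 0.24, Q = 4·0.24 = 0.96, and P = 58.2.

P = 58.2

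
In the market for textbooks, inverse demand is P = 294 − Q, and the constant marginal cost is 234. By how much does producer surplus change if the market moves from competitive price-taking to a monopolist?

PS rises by 900

Competitive firms price at marginal cost: P = 234, giving Q = 60.
PS = (234 − 234)·60 = 0.
A monopolist chooses Q where MR = MC. MR = 294 − 2Q; setting this equal to 234 gives Q = 30 and P = 264.
PS = (264 − 234)·30 = 900.
Change in producer surplus: 900 − 0 = 900.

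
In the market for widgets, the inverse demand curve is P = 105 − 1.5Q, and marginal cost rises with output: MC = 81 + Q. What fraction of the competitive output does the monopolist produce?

The monopolist equates marginal revenue to marginal cost: 105 − 3Q = 81 + Q, so Q = 6. From demand, P = 96.
Competitive equilibrium sets price equal to marginal cost: 105 − 1.5Q = 81 + Q, so Q = 9.6 and P = 90.6.
Ratio Q_m/Q_c = 6/9.6 = 0.625.

Q_m/Q_c = 0.625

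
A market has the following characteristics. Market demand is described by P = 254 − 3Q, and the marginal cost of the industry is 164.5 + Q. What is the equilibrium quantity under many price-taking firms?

Under competition P = MC: 254 − 3Q = 164.5 + Q ⇒ Q = 22.375, P = 186.875.

Q = 22.375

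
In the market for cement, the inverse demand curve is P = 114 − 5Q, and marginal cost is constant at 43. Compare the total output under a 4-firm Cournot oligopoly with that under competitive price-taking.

With 4 symmetric Cournot firms, each firm's FOC gives 114 − 25q = 43, so q = 2.84, Q = 4·2.84 = 11.36, and P = 57.2.
Under competition P = MC = 43, so Q = (114 − 43)/5 = 14.2.

Cournot: Q = 11.36; Competition: Q = 14.2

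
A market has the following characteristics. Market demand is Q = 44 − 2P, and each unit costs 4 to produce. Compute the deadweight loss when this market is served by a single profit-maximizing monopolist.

DWL = 81

Inverting demand: P = 22 − 0.5Q.
Under competition P = MC = 4, so Q = (22 − 4)/0.5 = 36.
A monopolist chooses Q where MR = MC. MR = 22 − Q; setting this equal to 4 gives Q = 18 and P = 13.
DWL is the triangle between Q = 18 and Q = 36: ½·(36 − 18)·(13 − 4) = 81.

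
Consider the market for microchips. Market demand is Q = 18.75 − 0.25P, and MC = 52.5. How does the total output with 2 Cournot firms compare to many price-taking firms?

Inverting demand: P = 75 − 4Q.
Cournot with 2 identical firms: the symmetric best-response condition is 75 − 12q = 52.5. Each firm produces q = 1.875, total output Q = 3.75, price P = 60.
Perfect competition: P = MC = 52.5, so 75 − 4Q = 52.5 and Q = 5.625.

Cournot: Q = 3.75; Competition: Q = 5.625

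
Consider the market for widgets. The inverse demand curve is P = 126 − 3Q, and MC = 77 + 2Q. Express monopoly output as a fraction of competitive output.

Q_m/Q_c = 0.625

The monopolist equates marginal revenue to marginal cost: 126 − 6Q = 77 + 2Q, so Q = 6.125. From demand, P = 107.625.
Under competition P = MC: 126 − 3Q = 77 + 2Q ⇒ Q = 9.8, P = 96.6.
Ratio Q_m/Q_c = 6.125/9.8 = 0.625.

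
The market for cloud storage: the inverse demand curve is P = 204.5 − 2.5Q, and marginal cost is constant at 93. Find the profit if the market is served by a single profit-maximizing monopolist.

Profit = 1243.225

Monopoly sets MR = MC: 204.5 − 5Q = 93 ⇒ Q = 22.3, P = 204.5 − 2.5·22.3 = 148.75.
Profit = (148.75 − 93)·22.3 = 1243.225.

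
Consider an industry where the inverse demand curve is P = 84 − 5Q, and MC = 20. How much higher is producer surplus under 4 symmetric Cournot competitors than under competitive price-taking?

PS rises by 131.072

Competitive firms price at marginal cost: P = 20, giving Q = 12.8.
PS = (20 − 20)·12.8 = 0.
In a 4-firm Cournot equilibrium, symmetry and the first-order condition give q = (84 − 20)/(25) = 2.56. So Q = 10.24 and P = 32.8.
PS = (32.8 − 20)·10.24 = 131.072.
Change in producer surplus: 131.072 − 0 = 131.072.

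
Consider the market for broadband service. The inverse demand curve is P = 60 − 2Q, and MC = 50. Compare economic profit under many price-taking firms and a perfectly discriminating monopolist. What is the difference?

Perfect competition: P = MC = 50, so 60 − 2Q = 50 and Q = 5.
Profit = (50 − 50)·5 = 0.
With perfect price discrimination, output is the efficient level Q = 5 (where demand meets MC), but every buyer pays their willingness to pay: CS = 0 and PS = total surplus.
PS equals the full surplus area, 25. Profit = 25 = 25.
Change in economic profit: 25 − 0 = 25.

π rises by 25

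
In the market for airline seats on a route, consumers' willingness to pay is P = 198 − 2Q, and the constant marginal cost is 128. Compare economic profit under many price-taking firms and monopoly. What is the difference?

π rises by 612.5

Competitive firms price at marginal cost: P = 128, giving Q = 35.
Profit = (128 − 128)·35 = 0.
A monopolist chooses Q where MR = MC. MR = 198 − 4Q; setting this equal to 128 gives Q = 17.5 and P = 163.
Profit = (163 − 128)·17.5 = 612.5.
Change in economic profit: 612.5 − 0 = 612.5.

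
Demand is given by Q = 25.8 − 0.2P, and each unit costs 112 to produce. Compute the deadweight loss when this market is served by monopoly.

Inverting demand: P = 129 − 5Q.
Under competition P = MC = 112, so Q = (129 − 112)/5 = 3.4.
A monopolist chooses Q where MR = MC. MR = 129 − 10Q; setting this equal to 112 gives Q = 1.7 and P = 120.5.
DWL is the triangle between Q = 1.7 and Q = 3.4: ½·(3.4 − 1.7)·(120.5 − 112) = 7.225.

DWL = 7.225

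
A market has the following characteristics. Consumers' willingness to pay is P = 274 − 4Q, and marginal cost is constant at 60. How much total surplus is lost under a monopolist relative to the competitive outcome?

DWL = 1431.125

Under competition P = MC = 60, so Q = (274 − 60)/4 = 53.5.
A monopolist chooses Q where MR = MC. MR = 274 − 8Q; setting this equal to 60 gives Q = 26.75 and P = 167.
DWL is the triangle between Q = 26.75 and Q = 53.5: ½·(53.5 − 26.75)·(167 − 60) = 1431.125.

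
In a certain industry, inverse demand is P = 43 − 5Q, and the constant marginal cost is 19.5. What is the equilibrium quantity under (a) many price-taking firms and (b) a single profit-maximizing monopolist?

Competition: Q = 4.7; Monopoly: Q = 2.35

Perfect competition: P = MC = 19.5, so 43 − 5Q = 19.5 and Q = 4.7.
Monopoly sets MR = MC: 43 − 10Q = 19.5 ⇒ Q = 2.35, P = 43 − 5·2.35 = 31.25.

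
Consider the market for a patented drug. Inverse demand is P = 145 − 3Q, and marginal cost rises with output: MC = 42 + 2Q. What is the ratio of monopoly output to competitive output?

Q_m/Q_c = 0.625

A monopolist chooses Q where MR = MC. MR = 145 − 6Q; setting this equal to 42 + 2Q gives Q = 12.875 and P = 106.375.
Under competition P = MC: 145 − 3Q = 42 + 2Q ⇒ Q = 20.6, P = 83.2.
Ratio Q_m/Q_c = 12.875/20.6 = 0.625.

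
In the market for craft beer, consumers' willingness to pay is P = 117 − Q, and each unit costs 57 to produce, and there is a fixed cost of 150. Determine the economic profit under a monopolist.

A monopolist chooses Q where MR = MC. MR = 117 − 2Q; setting this equal to 57 gives Q = 30 and P = 87.
Profit = (87 − 57)·30 − 150 = 750.

Profit = 750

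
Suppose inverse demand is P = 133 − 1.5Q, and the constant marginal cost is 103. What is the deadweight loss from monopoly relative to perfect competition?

DWL = 75

Under competition P = MC = 103, so Q = (133 − 103)/1.5 = 20.
Monopoly sets MR = MC: 133 − 3Q = 103 ⇒ Q = 10, P = 133 − 1.5·10 = 118.
DWL is the triangle between Q = 10 and Q = 20: ½·(20 − 10)·(118 − 103) = 75.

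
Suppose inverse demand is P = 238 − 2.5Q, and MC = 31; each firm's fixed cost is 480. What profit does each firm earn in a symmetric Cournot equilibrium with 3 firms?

π_i = 591.225

With 3 symmetric Cournot firms, each firm's FOC gives 238 − 10q = 31, so q = 20.7, Q = 3·20.7 = 62.1, and P = 82.75.
Each firm's profit = (82.75 − 31)·20.7 − 480 = 591.225.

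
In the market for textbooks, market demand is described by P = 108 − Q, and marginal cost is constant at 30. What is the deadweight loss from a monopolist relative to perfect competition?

Competitive firms price at marginal cost: P = 30, giving Q = 78.
Monopoly sets MR = MC: 108 − 2Q = 30 ⇒ Q = 39, P = 108 − 39 = 69.
DWL is the triangle between Q = 39 and Q = 78: ½·(78 − 39)·(69 − 30) = 760.5.

DWL = 760.5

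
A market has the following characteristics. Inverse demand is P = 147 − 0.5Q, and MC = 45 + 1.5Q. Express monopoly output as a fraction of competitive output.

A monopolist chooses Q where MR = MC. MR = 147 − Q; setting this equal to 45 + 1.5Q gives Q = 40.8 and P = 126.6.
Competitive equilibrium sets price equal to marginal cost: 147 − 0.5Q = 45 + 1.5Q, so Q = 51 and P = 121.5.
Ratio Q_m/Q_c = 40.8/51 = 0.8.

Q_m/Q_c = 0.8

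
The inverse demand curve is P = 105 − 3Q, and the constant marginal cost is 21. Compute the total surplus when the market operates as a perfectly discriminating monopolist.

Under first-degree price discrimination the firm charges each unit its demand price and produces up to where P = MC, i.e. Q = 28. Consumer surplus is zero; producer surplus equals total surplus.
TS = 1176 (equal to competitive TS).

TS = 1176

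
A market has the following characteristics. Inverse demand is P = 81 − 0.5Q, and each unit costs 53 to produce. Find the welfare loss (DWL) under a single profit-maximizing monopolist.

DWL = 196

Perfect competition: P = MC = 53, so 81 − 0.5Q = 53 and Q = 56.
A monopolist chooses Q where MR = MC. MR = 81 − Q; setting this equal to 53 gives Q = 28 and P = 67.
DWL is the triangle between Q = 28 and Q = 56: ½·(56 − 28)·(67 − 53) = 196.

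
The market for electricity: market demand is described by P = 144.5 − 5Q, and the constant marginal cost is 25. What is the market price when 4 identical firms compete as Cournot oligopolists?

Cournot with 4 identical firms: the symmetric best-response condition is 144.5 − 25q = 25. Each firm produces q = 4.78, total output Q = 19.12, price P = 48.9.

P = 48.9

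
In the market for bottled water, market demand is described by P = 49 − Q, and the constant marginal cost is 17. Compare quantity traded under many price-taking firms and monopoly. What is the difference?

Quantity traded falls by 16

Under competition P = MC = 17, so Q = (49 − 17)/1 = 32.
A monopolist chooses Q where MR = MC. MR = 49 − 2Q; setting this equal to 17 gives Q = 16 and P = 33.
Change in quantity traded: 16 − 32 = −16.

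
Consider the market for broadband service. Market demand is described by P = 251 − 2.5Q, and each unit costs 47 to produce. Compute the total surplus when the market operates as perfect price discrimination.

TS = 8323.2

A perfectly discriminating monopolist sells every unit with P(Q) ≥ MC(Q), so output equals the competitive quantity Q = 81.6. Each buyer pays their reservation price, so CS = 0 and the firm captures all surplus.
TS = 8323.2 (equal to competitive TS).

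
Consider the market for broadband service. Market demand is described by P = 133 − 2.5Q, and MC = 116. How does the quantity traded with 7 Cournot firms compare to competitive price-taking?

Cournot: Q = 5.95; Competition: Q = 6.8

In a 7-firm Cournot equilibrium, symmetry and the first-order condition give q = (133 − 116)/(20) = 0.85. So Q = 5.95 and P = 118.125.
Competitive firms price at marginal cost: P = 116, giving Q = 6.8.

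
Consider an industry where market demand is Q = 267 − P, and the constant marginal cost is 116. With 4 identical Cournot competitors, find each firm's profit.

Inverting demand: P = 267 − Q.
In a 4-firm Cournot equilibrium, symmetry and the first-order condition give q = (267 − 116)/(5) = 30.2. So Q = 120.8 and P = 146.2.
Each firm's profit = (146.2 − 116)·30.2 = 912.04.

π_i = 912.04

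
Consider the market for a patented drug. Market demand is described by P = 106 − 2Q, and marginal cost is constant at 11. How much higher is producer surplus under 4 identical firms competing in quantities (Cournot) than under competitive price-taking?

Producer surplus rises by 722

Perfect competition: P = MC = 11, so 106 − 2Q = 11 and Q = 47.5.
PS = (11 − 11)·47.5 = 0.
Cournot with 4 identical firms: the symmetric best-response condition is 106 − 10q = 11. Each firm produces q = 9.5, total output Q = 38, price P = 30.
PS = (30 − 11)·38 = 722.
Change in producer surplus: 722 − 0 = 722.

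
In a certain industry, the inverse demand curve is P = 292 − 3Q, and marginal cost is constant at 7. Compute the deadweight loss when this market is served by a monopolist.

Under competition P = MC = 7, so Q = (292 − 7)/3 = 95.
The monopolist equates marginal revenue to marginal cost: 292 − 6Q = 7, so Q = 47.5. From demand, P = 149.5.
DWL is the triangle between Q = 47.5 and Q = 95: ½·(95 − 47.5)·(149.5 − 7) = 3384.375.

DWL = 3384.375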